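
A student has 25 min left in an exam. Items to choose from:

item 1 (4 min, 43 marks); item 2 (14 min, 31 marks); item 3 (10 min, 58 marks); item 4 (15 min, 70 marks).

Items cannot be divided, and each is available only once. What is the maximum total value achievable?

128 marks

Check high-value combinations within 25 min:
- item 3+item 4: time 10+15=25, value 58+70=128
- item 1+item 4: time 4+15=19, value 43+70=113
- item 1+item 3: time 4+10=14, value 43+58=101
Best: 128 marks.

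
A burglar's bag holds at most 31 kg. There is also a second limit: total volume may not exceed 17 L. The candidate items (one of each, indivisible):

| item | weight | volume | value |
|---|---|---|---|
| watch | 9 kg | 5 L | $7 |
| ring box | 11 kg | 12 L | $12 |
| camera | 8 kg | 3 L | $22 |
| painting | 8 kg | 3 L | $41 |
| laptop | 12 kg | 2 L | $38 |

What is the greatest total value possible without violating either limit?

$101

Feasible sets respecting both limits:
- camera+painting+laptop: weight 28, volume 8, value 101
- ring box+painting+laptop: weight 31, volume 17, value 91
- watch+painting+laptop: weight 29, volume 10, value 86
- painting+laptop: weight 20, volume 5, value 79
Best: $101.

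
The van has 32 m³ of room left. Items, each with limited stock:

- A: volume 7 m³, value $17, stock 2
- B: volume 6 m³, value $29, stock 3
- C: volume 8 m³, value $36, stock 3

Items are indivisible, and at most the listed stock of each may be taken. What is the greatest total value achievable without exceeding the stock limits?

Best selections within volume 32 and stock limits:
- 1×B + 3×C: volume 30, value 137
- 2×B + 2×C: volume 28, value 130
- 1×A + 3×C: volume 31, value 125
- 3×B + 1×C: volume 26, value 123
Best: $137.

$137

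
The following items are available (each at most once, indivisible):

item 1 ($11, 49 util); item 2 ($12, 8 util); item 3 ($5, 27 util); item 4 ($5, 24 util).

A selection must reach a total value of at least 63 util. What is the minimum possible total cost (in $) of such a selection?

16

Subsets with value ≥ 63, sorted by total cost:
- item 1+item 3: cost 16, value 76
- item 1+item 4: cost 16, value 73
Minimum cost: 16 $.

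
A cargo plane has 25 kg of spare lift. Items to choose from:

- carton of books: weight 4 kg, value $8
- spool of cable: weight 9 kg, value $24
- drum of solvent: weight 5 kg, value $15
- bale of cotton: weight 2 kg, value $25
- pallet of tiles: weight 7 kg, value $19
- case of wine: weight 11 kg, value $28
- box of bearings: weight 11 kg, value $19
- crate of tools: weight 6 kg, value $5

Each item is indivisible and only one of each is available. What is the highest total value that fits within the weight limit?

$87

Check high-value combinations within 25 kg:
- drum of solvent+bale of cotton+pallet of tiles+case of wine: weight 5+2+7+11=25, value 15+25+19+28=87
- spool of cable+drum of solvent+bale of cotton+pallet of tiles: weight 9+5+2+7=23, value 24+15+25+19=83
- carton of books+bale of cotton+pallet of tiles+case of wine: weight 4+2+7+11=24, value 8+25+19+28=80
- drum of solvent+bale of cotton+pallet of tiles+box of bearings: weight 5+2+7+11=25, value 15+25+19+19=78
Best: $87.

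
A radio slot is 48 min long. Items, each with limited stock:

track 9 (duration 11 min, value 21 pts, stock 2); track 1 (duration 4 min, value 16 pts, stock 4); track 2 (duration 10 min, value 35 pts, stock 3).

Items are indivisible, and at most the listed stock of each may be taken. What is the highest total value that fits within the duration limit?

169 pts

Top feasible selections:
- 4×track 1 + 3×track 2: duration 46, value 169
- 1×track 9 + 4×track 1 + 2×track 2: duration 47, value 155
- 3×track 1 + 3×track 2: duration 42, value 153
- 1×track 9 + 1×track 1 + 3×track 2: duration 45, value 142
Best: 169 pts.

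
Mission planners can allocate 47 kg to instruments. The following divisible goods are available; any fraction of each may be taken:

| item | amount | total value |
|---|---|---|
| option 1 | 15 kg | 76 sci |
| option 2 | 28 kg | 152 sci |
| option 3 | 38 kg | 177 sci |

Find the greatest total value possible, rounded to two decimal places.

246.63

Take in order of value per unit:
- option 2 (152/28 per unit): all 28 → value 152, running total 152.00
- option 1 (76/15 per unit): all 15 → value 76, running total 228.00
- option 3 (177/38 per unit): 4 of 38 → value 4×177/38 = 18.6316, running total 246.63
Total 246.63.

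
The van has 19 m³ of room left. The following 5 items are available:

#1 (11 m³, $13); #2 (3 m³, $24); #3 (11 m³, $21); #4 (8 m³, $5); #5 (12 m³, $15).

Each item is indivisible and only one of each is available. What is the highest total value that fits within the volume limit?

Check high-value combinations within 19 m³:
- #2+#3: volume 3+11=14, value 24+21=45
- #2+#5: volume 3+12=15, value 24+15=39
- #1+#2: volume 11+3=14, value 13+24=37
- #2+#4: volume 3+8=11, value 24+5=29
Best: $45.

$45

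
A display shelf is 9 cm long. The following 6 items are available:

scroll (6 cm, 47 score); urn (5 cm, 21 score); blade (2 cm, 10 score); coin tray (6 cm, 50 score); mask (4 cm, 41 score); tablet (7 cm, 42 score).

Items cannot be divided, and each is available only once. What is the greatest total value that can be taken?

This is a 0/1 knapsack; check combinations near the capacity.
- urn+mask: length 5+4=9, value 21+41=62
- blade+coin tray: length 2+6=8, value 10+50=60
- scroll+blade: length 6+2=8, value 47+10=57
- blade+tablet: length 2+7=9, value 10+42=52
Best: 62 score.

62 score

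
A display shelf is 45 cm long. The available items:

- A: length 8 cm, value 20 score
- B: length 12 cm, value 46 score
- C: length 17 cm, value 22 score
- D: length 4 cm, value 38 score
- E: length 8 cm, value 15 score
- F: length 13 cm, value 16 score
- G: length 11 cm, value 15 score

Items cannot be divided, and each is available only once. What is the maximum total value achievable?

135 score

This is a 0/1 knapsack; check combinations near the capacity.
- A+B+D+E+F: length 8+12+4+8+13=45, value 20+46+38+15+16=135
- A+B+D+E+G: length 8+12+4+8+11=43, value 20+46+38+15+15=134
- A+B+C+D: length 8+12+17+4=41, value 20+46+22+38=126
- B+C+D+E: length 12+17+4+8=41, value 46+22+38+15=121
Best: 135 score.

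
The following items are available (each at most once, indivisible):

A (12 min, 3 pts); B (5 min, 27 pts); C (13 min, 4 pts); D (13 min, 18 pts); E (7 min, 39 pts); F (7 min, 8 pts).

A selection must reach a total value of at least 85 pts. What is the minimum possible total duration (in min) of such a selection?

Subsets with value ≥ 85, sorted by total duration:
- B+D+E+F: duration 32, value 92
- A+B+D+E: duration 37, value 87
- B+C+D+E: duration 38, value 88
Minimum duration: 32 min.

32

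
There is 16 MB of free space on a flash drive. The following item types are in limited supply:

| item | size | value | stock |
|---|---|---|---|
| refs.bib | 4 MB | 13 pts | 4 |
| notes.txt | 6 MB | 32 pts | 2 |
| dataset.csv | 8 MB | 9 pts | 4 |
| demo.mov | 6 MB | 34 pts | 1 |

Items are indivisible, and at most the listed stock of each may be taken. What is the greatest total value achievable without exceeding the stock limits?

79 pts

Top feasible selections:
- 1×refs.bib + 1×notes.txt + 1×demo.mov: size 16, value 79
- 1×refs.bib + 2×notes.txt: size 16, value 77
Best: 79 pts.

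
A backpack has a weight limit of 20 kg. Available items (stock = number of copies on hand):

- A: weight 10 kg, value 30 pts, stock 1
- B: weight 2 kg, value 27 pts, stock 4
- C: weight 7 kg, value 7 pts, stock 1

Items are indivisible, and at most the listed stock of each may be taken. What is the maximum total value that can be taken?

138 pts

Top feasible selections:
- 1×A + 4×B: weight 18, value 138
- 4×B + 1×C: weight 15, value 115
Best: 138 pts.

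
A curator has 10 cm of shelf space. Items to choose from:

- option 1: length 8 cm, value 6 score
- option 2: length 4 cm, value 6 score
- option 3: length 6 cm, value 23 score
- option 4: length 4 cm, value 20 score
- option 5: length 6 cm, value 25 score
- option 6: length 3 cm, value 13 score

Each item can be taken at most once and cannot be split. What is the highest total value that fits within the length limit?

Check high-value combinations within 10 cm:
- option 4+option 5: length 4+6=10, value 20+25=45
- option 3+option 4: length 6+4=10, value 23+20=43
- option 5+option 6: length 6+3=9, value 25+13=38
- option 3+option 6: length 6+3=9, value 23+13=36
- option 4+option 6: length 4+3=7, value 20+13=33
Best: 45 score.

45 score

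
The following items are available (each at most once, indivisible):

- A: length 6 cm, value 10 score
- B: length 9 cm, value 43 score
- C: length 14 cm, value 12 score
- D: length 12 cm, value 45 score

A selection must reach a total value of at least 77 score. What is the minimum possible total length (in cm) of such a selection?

21

Subsets with value ≥ 77, sorted by total length:
- B+D: length 21, value 88
- A+B+D: length 27, value 98
- B+C+D: length 35, value 100
Minimum length: 21 cm.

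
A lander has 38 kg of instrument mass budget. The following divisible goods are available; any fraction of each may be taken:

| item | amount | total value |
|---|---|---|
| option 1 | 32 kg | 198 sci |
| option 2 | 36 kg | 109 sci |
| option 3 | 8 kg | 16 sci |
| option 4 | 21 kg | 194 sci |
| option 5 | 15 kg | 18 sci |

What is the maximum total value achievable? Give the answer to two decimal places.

299.19

Take in order of value per unit:
- option 4 (194/21 per unit): all 21 → value 194, running total 194.00
- option 1 (198/32 per unit): 17 of 32 → value 17×198/32 = 105.1875, running total 299.19
Total 299.19.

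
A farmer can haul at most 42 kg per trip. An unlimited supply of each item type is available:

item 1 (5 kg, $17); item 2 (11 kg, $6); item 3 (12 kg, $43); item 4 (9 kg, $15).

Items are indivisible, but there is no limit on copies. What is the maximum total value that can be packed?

$146

Best value-per-unit is item 3 at 43/12; filling with it alone gives 3×43 = 129.
Optimal mix: 1×item 1 + 3×item 3 → weight 41, value 146.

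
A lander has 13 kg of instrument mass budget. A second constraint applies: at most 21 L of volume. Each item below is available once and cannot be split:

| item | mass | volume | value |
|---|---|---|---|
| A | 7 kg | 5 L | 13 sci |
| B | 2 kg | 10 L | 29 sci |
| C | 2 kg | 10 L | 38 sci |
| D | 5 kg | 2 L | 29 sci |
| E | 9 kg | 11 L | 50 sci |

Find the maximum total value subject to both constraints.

88 sci

Feasible sets respecting both limits:
- C+E: mass 11, volume 21, value 88
- B+E: mass 11, volume 21, value 79
- B+C: mass 4, volume 20, value 67
Best: 88 sci.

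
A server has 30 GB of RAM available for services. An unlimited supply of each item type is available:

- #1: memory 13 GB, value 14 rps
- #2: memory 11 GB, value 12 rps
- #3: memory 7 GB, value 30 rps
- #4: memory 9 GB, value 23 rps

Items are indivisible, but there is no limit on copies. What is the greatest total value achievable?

Best value-per-unit is #3 at 30/7, and filling with it alone uses memory 4×7=28. No mix of the others beats 4×30 = 120.

120 rps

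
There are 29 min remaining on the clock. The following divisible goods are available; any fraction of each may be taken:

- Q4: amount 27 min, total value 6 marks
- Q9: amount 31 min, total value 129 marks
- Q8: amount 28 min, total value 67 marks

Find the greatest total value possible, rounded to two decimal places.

120.68

Take in order of value per unit:
- Q9 (129/31 per unit): 29 of 31 → value 29×129/31 = 120.6774, running total 120.68
Total 120.68.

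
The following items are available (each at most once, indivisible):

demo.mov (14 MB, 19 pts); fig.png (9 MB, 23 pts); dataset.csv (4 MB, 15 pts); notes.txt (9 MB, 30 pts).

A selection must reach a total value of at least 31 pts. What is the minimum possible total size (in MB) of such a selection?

13

Subsets with value ≥ 31, sorted by total size:
- dataset.csv+notes.txt: size 13, value 45
- fig.png+dataset.csv: size 13, value 38
- fig.png+notes.txt: size 18, value 53
Minimum size: 13 MB.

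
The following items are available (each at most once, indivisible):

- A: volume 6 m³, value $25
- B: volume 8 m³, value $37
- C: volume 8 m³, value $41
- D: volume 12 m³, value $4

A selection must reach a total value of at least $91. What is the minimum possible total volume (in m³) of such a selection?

22

Subsets with value ≥ 91, sorted by total volume:
- A+B+C: volume 22, value 103
- A+B+C+D: volume 34, value 107
Minimum volume: 22 m³.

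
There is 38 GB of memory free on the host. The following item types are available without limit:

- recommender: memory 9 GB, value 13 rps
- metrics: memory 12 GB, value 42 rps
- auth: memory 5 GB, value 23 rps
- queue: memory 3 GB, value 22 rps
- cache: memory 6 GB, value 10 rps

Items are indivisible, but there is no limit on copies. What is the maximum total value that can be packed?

265 rps

Best value-per-unit is queue at 22/3; filling with it alone gives 12×22 = 264.
Optimal mix: 1×auth + 11×queue → memory 38, value 265.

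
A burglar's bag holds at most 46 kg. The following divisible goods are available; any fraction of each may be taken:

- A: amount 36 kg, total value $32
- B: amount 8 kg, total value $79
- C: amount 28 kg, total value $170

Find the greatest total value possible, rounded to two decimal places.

257.89

Take in order of value per unit:
- B (79/8 per unit): all 8 → value 79, running total 79.00
- C (170/28 per unit): all 28 → value 170, running total 249.00
- A (32/36 per unit): 10 of 36 → value 10×32/36 = 8.8889, running total 257.89
Total 257.89.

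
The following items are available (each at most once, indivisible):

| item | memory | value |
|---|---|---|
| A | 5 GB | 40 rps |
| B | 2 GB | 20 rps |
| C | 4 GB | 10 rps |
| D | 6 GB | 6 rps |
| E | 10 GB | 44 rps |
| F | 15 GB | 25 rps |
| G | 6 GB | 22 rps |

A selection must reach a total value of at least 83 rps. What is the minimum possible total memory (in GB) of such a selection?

15

Subsets with value ≥ 83, sorted by total memory:
- A+E: memory 15, value 84
- A+B+E: memory 17, value 104
- A+B+C+G: memory 17, value 92
- B+E+G: memory 18, value 86
Minimum memory: 15 GB.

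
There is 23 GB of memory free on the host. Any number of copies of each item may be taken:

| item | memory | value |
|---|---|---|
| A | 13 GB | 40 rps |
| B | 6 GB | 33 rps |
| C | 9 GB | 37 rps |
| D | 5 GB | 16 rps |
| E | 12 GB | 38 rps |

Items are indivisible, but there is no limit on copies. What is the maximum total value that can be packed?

Best value-per-unit is B at 33/6; filling with it alone gives 3×33 = 99.
Optimal mix: 3×B + 1×D → memory 23, value 115.

115 rps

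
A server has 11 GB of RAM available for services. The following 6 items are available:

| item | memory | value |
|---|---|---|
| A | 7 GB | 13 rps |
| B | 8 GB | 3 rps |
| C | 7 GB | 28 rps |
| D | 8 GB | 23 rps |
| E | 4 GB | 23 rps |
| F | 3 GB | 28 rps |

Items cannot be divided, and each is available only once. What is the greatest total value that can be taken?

Check high-value combinations within 11 GB:
- C+F: memory 7+3=10, value 28+28=56
- E+F: memory 4+3=7, value 23+28=51
- C+E: memory 7+4=11, value 28+23=51
Best: 56 rps.

56 rps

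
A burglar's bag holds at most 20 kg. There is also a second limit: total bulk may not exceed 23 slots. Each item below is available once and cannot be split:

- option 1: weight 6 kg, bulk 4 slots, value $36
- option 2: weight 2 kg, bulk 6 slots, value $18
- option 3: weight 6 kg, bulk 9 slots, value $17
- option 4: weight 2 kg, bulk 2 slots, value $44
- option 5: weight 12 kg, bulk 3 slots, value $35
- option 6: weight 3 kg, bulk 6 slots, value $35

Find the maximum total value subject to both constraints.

Feasible sets respecting both limits:
- option 1+option 2+option 4+option 6: weight 13, bulk 18, value 133
- option 1+option 3+option 4+option 6: weight 17, bulk 21, value 132
- option 2+option 4+option 5+option 6: weight 19, bulk 17, value 132
- option 1+option 2+option 3+option 4: weight 16, bulk 21, value 115
Best: $133.

$133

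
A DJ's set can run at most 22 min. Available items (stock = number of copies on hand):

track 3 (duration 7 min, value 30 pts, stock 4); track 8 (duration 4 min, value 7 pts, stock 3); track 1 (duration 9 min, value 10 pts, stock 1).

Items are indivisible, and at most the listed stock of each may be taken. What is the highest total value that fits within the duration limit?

Best selections within duration 22 and stock limits:
- 3×track 3: duration 21, value 90
- 2×track 3 + 2×track 8: duration 22, value 74
- 2×track 3 + 1×track 8: duration 18, value 67
- 2×track 3: duration 14, value 60
Best: 90 pts.

90 pts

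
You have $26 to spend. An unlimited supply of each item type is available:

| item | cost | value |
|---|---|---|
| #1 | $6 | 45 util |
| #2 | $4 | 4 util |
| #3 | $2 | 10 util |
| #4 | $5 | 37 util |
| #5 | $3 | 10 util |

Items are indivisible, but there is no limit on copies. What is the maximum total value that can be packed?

Best value-per-unit is #1 at 45/6; filling with it alone gives 4×45 = 180.
Optimal mix: 1×#1 + 4×#4 → cost 26, value 193.

193 util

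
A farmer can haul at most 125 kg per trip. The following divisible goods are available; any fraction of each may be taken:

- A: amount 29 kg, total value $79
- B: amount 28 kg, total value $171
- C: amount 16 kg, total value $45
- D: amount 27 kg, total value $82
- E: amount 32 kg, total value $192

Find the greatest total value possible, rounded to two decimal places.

Take in order of value per unit:
- B (171/28 per unit): all 28 → value 171, running total 171.00
- E (192/32 per unit): all 32 → value 192, running total 363.00
- D (82/27 per unit): all 27 → value 82, running total 445.00
- C (45/16 per unit): all 16 → value 45, running total 490.00
- A (79/29 per unit): 22 of 29 → value 22×79/29 = 59.9310, running total 549.93
Total 549.93.

549.93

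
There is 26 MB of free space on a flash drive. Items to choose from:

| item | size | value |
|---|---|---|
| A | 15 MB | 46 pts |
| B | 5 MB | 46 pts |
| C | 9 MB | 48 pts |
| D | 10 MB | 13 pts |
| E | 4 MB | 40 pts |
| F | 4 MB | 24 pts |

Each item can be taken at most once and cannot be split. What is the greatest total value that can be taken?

158 pts

Check high-value combinations within 26 MB:
- B+C+E+F: size 5+9+4+4=22, value 46+48+40+24=158
- B+C+E: size 5+9+4=18, value 46+48+40=134
- A+B+E: size 15+5+4=24, value 46+46+40=132
- B+D+E+F: size 5+10+4+4=23, value 46+13+40+24=123
Best: 158 pts.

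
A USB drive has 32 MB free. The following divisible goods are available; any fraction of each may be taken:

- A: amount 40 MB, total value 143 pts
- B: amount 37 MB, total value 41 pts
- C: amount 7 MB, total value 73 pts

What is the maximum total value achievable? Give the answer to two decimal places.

162.38

Take in order of value per unit:
- C (73/7 per unit): all 7 → value 73, running total 73.00
- A (143/40 per unit): 25 of 40 → value 25×143/40 = 89.3750, running total 162.38
Total 162.38.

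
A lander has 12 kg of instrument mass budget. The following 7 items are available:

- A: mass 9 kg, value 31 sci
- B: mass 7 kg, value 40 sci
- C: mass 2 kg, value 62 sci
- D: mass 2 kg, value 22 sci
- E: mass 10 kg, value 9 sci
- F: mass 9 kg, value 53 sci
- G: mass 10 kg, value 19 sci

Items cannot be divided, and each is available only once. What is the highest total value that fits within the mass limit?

Check high-value combinations within 12 kg:
- B+C+D: mass 7+2+2=11, value 40+62+22=124
- C+F: mass 2+9=11, value 62+53=115
- B+C: mass 7+2=9, value 40+62=102
Best: 124 sci.

124 sci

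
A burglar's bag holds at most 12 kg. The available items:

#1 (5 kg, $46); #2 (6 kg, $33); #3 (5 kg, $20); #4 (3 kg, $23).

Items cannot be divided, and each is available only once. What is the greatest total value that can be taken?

$79

This is a 0/1 knapsack; check combinations near the capacity.
- #1+#2: weight 5+6=11, value 46+33=79
- #1+#4: weight 5+3=8, value 46+23=69
- #1+#3: weight 5+5=10, value 46+20=66
- #2+#4: weight 6+3=9, value 33+23=56
Best: $79.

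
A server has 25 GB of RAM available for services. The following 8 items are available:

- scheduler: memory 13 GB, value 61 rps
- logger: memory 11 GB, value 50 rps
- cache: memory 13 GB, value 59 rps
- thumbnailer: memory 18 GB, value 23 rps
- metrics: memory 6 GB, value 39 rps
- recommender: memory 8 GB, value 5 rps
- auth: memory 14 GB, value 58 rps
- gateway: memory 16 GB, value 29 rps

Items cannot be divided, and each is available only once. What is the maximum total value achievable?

111 rps

Check high-value combinations within 25 GB:
- scheduler+logger: memory 13+11=24, value 61+50=111
- logger+cache: memory 11+13=24, value 50+59=109
- logger+auth: memory 11+14=25, value 50+58=108
- scheduler+metrics: memory 13+6=19, value 61+39=100
- cache+metrics: memory 13+6=19, value 59+39=98
Best: 111 rps.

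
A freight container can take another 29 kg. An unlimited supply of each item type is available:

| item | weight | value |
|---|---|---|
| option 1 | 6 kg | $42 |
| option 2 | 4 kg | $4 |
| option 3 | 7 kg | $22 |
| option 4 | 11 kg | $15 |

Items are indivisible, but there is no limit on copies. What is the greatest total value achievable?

$172

Best value-per-unit is option 1 at 42/6; filling with it alone gives 4×42 = 168.
Optimal mix: 4×option 1 + 1×option 2 → weight 28, value 172.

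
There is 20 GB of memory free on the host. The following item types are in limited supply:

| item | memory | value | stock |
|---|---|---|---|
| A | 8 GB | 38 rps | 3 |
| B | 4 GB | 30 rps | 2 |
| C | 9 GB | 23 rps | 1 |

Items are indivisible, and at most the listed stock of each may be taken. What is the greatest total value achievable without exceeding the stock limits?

106 rps

Top feasible selections:
- 2×A + 1×B: memory 20, value 106
- 1×A + 2×B: memory 16, value 98
- 2×B + 1×C: memory 17, value 83
- 2×A: memory 16, value 76
Best: 106 rps.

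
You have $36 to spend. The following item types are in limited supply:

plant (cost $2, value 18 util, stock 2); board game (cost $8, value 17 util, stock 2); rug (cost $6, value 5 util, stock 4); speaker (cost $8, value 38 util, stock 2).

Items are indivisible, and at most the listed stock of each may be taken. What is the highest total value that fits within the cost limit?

146 util

Best selections within cost 36 and stock limits:
- 2×plant + 2×board game + 2×speaker: cost 36, value 146
- 2×plant + 1×board game + 1×rug + 2×speaker: cost 34, value 134
Best: 146 util.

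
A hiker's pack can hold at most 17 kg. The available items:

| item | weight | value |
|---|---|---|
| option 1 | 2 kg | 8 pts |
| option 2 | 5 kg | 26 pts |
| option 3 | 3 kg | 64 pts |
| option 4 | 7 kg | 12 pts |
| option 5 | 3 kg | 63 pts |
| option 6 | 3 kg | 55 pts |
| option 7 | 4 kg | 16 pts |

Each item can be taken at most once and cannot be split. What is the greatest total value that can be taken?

216 pts

Check high-value combinations within 17 kg:
- option 1+option 2+option 3+option 5+option 6: weight 2+5+3+3+3=16, value 8+26+64+63+55=216
- option 2+option 3+option 5+option 6: weight 5+3+3+3=14, value 26+64+63+55=208
- option 1+option 3+option 5+option 6+option 7: weight 2+3+3+3+4=15, value 8+64+63+55+16=206
Best: 216 pts.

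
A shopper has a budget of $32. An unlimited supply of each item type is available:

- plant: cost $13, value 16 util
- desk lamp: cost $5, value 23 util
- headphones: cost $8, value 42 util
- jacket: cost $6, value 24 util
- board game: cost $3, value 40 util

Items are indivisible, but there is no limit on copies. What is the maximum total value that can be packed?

400 util

Best value-per-unit is board game at 40/3, and filling with it alone uses cost 10×3=30. No mix of the others beats 10×40 = 400.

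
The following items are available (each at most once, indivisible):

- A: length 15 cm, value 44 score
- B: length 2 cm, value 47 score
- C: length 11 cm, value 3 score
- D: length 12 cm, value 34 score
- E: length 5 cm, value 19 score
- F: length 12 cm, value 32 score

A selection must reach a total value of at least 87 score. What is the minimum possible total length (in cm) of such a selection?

17

Subsets with value ≥ 87, sorted by total length:
- A+B: length 17, value 91
- B+D+E: length 19, value 100
- B+E+F: length 19, value 98
Minimum length: 17 cm.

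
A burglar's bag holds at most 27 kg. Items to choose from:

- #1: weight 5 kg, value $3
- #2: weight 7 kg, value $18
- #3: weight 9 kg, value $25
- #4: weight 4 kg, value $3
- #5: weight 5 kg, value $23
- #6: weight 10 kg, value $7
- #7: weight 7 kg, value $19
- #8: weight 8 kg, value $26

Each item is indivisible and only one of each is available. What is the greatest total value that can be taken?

Check high-value combinations within 27 kg:
- #2+#5+#7+#8: weight 7+5+7+8=27, value 18+23+19+26=86
- #3+#4+#5+#8: weight 9+4+5+8=26, value 25+3+23+26=77
- #1+#3+#5+#8: weight 5+9+5+8=27, value 3+25+23+26=77
Best: $86.

$86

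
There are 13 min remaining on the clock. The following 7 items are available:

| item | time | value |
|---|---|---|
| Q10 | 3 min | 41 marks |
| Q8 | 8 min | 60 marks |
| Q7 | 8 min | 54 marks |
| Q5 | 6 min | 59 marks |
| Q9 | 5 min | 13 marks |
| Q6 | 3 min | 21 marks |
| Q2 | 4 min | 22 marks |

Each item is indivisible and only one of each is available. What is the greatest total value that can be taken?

Check high-value combinations within 13 min:
- Q10+Q5+Q2: time 3+6+4=13, value 41+59+22=122
- Q10+Q5+Q6: time 3+6+3=12, value 41+59+21=121
- Q5+Q6+Q2: time 6+3+4=13, value 59+21+22=102
Best: 122 marks.

122 marks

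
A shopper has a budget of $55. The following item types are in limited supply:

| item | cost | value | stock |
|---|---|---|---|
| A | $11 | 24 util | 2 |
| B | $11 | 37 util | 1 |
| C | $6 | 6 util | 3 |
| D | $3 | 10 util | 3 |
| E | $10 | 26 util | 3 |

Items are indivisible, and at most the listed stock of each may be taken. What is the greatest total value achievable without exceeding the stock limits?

Best selections within cost 55 and stock limits:
- 1×A + 1×B + 1×D + 3×E: cost 55, value 149
- 1×B + 3×D + 3×E: cost 50, value 145
- 1×A + 1×B + 3×D + 2×E: cost 51, value 143
- 2×A + 1×B + 3×D + 1×E: cost 52, value 141
Best: 149 util.

149 util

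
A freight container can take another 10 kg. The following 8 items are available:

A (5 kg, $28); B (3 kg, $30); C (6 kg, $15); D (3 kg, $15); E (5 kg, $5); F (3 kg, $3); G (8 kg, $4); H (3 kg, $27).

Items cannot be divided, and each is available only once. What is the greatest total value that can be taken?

Check high-value combinations within 10 kg:
- B+D+H: weight 3+3+3=9, value 30+15+27=72
- B+F+H: weight 3+3+3=9, value 30+3+27=60
- A+B: weight 5+3=8, value 28+30=58
- B+H: weight 3+3=6, value 30+27=57
- A+H: weight 5+3=8, value 28+27=55
Best: $72.

$72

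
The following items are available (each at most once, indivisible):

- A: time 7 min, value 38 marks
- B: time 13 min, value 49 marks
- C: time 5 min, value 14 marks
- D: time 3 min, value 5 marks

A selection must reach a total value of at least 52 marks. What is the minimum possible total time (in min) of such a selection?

Subsets with value ≥ 52, sorted by total time:
- A+C: time 12, value 52
- A+C+D: time 15, value 57
- B+D: time 16, value 54
- B+C: time 18, value 63
Minimum time: 12 min.

12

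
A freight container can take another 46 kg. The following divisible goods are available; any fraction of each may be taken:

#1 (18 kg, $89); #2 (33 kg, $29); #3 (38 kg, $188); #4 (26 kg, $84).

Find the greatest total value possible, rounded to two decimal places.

227.56

Take in order of value per unit:
- #3 (188/38 per unit): all 38 → value 188, running total 188.00
- #1 (89/18 per unit): 8 of 18 → value 8×89/18 = 39.5556, running total 227.56
Total 227.56.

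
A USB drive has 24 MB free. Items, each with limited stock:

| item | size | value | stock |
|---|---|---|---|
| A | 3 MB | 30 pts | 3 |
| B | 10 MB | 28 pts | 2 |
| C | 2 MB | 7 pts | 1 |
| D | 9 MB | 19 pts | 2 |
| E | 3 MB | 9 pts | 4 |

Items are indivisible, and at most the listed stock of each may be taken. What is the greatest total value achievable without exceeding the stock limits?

Best selections within size 24 and stock limits:
- 3×A + 1×B + 1×C + 1×E: size 24, value 134
- 3×A + 1×C + 4×E: size 23, value 133
- 3×A + 1×B + 1×E: size 22, value 127
- 3×A + 1×D + 2×E: size 24, value 127
Best: 134 pts.

134 pts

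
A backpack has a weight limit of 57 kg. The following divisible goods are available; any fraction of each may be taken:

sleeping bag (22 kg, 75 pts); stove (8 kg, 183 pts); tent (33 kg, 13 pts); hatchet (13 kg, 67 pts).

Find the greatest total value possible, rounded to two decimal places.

330.52

Take in order of value per unit:
- stove (183/8 per unit): all 8 → value 183, running total 183.00
- hatchet (67/13 per unit): all 13 → value 67, running total 250.00
- sleeping bag (75/22 per unit): all 22 → value 75, running total 325.00
- tent (13/33 per unit): 14 of 33 → value 14×13/33 = 5.5152, running total 330.52
Total 330.52.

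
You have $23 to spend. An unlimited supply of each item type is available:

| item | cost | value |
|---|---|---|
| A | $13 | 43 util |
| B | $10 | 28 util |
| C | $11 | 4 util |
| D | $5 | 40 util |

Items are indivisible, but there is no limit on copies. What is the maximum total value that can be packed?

160 util

Best value-per-unit is D at 40/5, and filling with it alone uses cost 4×5=20. No mix of the others beats 4×40 = 160.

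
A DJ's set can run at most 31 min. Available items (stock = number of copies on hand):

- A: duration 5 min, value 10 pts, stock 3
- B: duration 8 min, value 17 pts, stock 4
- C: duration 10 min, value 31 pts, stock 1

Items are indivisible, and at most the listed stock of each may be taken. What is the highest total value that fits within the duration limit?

75 pts

Top feasible selections:
- 1×A + 2×B + 1×C: duration 31, value 75
- 2×A + 1×B + 1×C: duration 28, value 68
Best: 75 pts.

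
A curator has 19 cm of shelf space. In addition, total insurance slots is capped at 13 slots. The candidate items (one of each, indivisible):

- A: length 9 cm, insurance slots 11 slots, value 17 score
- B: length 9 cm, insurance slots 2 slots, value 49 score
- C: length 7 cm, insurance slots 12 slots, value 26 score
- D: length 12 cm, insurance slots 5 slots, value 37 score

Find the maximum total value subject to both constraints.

Feasible sets respecting both limits:
- A+B: length 18, insurance slots 13, value 66
- B: length 9, insurance slots 2, value 49
- D: length 12, insurance slots 5, value 37
- C: length 7, insurance slots 12, value 26
Best: 66 score.

66 score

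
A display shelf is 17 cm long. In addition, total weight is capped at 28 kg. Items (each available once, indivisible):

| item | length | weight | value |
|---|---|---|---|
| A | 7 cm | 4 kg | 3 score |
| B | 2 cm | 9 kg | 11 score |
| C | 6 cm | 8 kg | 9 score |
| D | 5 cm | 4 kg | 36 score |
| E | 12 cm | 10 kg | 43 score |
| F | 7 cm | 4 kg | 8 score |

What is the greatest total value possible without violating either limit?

79 score

Feasible sets respecting both limits:
- D+E: length 17, weight 14, value 79
- B+C+D: length 13, weight 21, value 56
- B+D+F: length 14, weight 17, value 55
Best: 79 score.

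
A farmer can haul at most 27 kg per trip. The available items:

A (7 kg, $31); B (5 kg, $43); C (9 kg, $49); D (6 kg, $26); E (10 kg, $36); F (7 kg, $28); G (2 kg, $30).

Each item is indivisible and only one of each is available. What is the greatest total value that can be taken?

$158

This is a 0/1 knapsack; check combinations near the capacity.
- B+C+E+G: weight 5+9+10+2=26, value 43+49+36+30=158
- A+B+D+F+G: weight 7+5+6+7+2=27, value 31+43+26+28+30=158
- A+B+C+G: weight 7+5+9+2=23, value 31+43+49+30=153
Best: $158.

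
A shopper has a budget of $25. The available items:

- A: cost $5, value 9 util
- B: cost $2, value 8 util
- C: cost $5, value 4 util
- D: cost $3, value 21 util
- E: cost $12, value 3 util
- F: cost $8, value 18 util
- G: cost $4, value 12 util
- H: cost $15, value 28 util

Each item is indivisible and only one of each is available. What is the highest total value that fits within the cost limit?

Check high-value combinations within $25:
- B+D+G+H: cost 2+3+4+15=24, value 8+21+12+28=69
- A+B+D+F+G: cost 5+2+3+8+4=22, value 9+8+21+18+12=68
- A+B+D+H: cost 5+2+3+15=25, value 9+8+21+28=66
- A+C+D+F+G: cost 5+5+3+8+4=25, value 9+4+21+18+12=64
- B+C+D+F+G: cost 2+5+3+8+4=22, value 8+4+21+18+12=63
Best: 69 util.

69 util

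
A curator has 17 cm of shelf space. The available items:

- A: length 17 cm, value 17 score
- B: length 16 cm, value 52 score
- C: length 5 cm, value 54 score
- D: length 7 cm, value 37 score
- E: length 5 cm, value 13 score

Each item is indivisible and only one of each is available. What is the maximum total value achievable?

Check high-value combinations within 17 cm:
- C+D+E: length 5+7+5=17, value 54+37+13=104
- C+D: length 5+7=12, value 54+37=91
- C+E: length 5+5=10, value 54+13=67
- C: length 5, value 54
Best: 104 score.

104 score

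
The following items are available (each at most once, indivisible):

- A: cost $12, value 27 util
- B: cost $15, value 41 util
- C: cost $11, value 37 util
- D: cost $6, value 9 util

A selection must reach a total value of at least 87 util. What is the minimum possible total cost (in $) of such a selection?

Subsets with value ≥ 87, sorted by total cost:
- B+C+D: cost 32, value 87
- A+B+C: cost 38, value 105
- A+B+C+D: cost 44, value 114
Minimum cost: 32 $.

32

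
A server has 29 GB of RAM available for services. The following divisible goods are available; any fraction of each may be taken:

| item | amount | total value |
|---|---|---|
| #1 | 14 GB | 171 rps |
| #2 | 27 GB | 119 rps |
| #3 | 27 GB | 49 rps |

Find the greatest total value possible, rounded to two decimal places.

Take in order of value per unit:
- #1 (171/14 per unit): all 14 → value 171, running total 171.00
- #2 (119/27 per unit): 15 of 27 → value 15×119/27 = 66.1111, running total 237.11
Total 237.11.

237.11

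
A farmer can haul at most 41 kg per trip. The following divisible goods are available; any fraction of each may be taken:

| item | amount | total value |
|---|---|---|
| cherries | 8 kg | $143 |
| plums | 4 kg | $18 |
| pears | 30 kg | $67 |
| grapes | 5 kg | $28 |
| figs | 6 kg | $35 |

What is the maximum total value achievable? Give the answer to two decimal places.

Take in order of value per unit:
- cherries (143/8 per unit): all 8 → value 143, running total 143.00
- figs (35/6 per unit): all 6 → value 35, running total 178.00
- grapes (28/5 per unit): all 5 → value 28, running total 206.00
- plums (18/4 per unit): all 4 → value 18, running total 224.00
- pears (67/30 per unit): 18 of 30 → value 18×67/30 = 40.2000, running total 264.20
Total 264.20.

264.20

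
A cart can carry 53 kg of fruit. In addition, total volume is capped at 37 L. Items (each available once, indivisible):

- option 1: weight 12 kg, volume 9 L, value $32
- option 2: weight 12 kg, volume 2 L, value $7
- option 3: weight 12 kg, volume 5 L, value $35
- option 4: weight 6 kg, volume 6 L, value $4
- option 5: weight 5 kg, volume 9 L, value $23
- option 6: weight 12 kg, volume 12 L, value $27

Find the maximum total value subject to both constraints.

Feasible sets respecting both limits:
- option 1+option 2+option 3+option 5+option 6: weight 53, volume 37, value 124
- option 1+option 3+option 5+option 6: weight 41, volume 35, value 117
- option 1+option 2+option 3+option 4+option 5: weight 47, volume 31, value 101
Best: $124.

$124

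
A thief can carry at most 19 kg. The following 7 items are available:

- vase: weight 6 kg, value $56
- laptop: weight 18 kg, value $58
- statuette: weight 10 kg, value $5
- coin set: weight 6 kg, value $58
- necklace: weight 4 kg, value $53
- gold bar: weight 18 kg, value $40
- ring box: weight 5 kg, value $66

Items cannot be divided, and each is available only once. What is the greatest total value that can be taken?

Check high-value combinations within 19 kg:
- vase+coin set+ring box: weight 6+6+5=17, value 56+58+66=180
- coin set+necklace+ring box: weight 6+4+5=15, value 58+53+66=177
- vase+necklace+ring box: weight 6+4+5=15, value 56+53+66=175
Best: $180.

$180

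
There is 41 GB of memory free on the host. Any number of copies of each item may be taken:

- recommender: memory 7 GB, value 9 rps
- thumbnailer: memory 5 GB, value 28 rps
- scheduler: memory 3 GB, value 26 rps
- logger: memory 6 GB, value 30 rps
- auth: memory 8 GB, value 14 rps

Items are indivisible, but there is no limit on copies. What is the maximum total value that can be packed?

340 rps

Best value-per-unit is scheduler at 26/3; filling with it alone gives 13×26 = 338.
Optimal mix: 1×thumbnailer + 12×scheduler → memory 41, value 340.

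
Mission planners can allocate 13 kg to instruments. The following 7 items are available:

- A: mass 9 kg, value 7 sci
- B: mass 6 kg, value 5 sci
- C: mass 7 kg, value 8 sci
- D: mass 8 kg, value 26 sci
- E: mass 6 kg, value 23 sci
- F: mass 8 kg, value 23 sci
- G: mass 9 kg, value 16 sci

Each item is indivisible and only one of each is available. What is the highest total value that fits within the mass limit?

31 sci

Check high-value combinations within 13 kg:
- C+E: mass 7+6=13, value 8+23=31
- B+E: mass 6+6=12, value 5+23=28
- D: mass 8, value 26
- E: mass 6, value 23
Best: 31 sci.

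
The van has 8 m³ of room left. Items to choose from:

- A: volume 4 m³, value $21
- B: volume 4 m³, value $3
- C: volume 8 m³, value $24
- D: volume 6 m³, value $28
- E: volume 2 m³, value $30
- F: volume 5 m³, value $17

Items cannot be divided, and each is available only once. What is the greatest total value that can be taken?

Check high-value combinations within 8 m³:
- D+E: volume 6+2=8, value 28+30=58
- A+E: volume 4+2=6, value 21+30=51
- E+F: volume 2+5=7, value 30+17=47
- B+E: volume 4+2=6, value 3+30=33
Best: $58.

$58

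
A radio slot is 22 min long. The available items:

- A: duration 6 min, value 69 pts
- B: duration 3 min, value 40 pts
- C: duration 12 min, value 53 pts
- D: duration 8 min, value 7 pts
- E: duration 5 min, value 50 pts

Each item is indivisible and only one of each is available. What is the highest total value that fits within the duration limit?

166 pts

This is a 0/1 knapsack; check combinations near the capacity.
- A+B+D+E: duration 6+3+8+5=22, value 69+40+7+50=166
- A+B+C: duration 6+3+12=21, value 69+40+53=162
- A+B+E: duration 6+3+5=14, value 69+40+50=159
- B+C+E: duration 3+12+5=20, value 40+53+50=143
- A+D+E: duration 6+8+5=19, value 69+7+50=126
Best: 166 pts.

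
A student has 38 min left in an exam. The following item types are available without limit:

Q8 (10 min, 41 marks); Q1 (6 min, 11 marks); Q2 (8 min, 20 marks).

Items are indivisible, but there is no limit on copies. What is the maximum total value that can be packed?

Best value-per-unit is Q8 at 41/10; filling with it alone gives 3×41 = 123.
Optimal mix: 3×Q8 + 1×Q2 → time 38, value 143.

143 marks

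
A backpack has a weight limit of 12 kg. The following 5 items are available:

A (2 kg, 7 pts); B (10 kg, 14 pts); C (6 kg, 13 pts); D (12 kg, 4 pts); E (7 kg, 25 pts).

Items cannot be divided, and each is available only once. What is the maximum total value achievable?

Check high-value combinations within 12 kg:
- A+E: weight 2+7=9, value 7+25=32
- E: weight 7, value 25
- A+B: weight 2+10=12, value 7+14=21
- A+C: weight 2+6=8, value 7+13=20
- B: weight 10, value 14
Best: 32 pts.

32 pts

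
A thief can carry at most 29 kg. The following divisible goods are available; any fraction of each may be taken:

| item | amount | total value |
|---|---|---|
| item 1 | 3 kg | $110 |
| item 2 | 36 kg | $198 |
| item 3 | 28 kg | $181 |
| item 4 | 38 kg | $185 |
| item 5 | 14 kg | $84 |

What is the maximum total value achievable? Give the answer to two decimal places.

278.07

Take in order of value per unit:
- item 1 (110/3 per unit): all 3 → value 110, running total 110.00
- item 3 (181/28 per unit): 26 of 28 → value 26×181/28 = 168.0714, running total 278.07
Total 278.07.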